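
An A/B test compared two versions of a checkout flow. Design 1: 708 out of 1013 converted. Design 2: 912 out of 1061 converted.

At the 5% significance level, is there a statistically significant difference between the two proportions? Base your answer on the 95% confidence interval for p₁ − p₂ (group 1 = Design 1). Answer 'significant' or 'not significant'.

p̂₁ = 708/1013 = 0.6989 and p̂₂ = 912/1061 = 0.8596.
SE₁ = √(p̂₁(1−p̂₁)/n₁) = √(0.6989·0.3011/1013) = 0.01441; SE₂ = √(0.8596·0.1404/1061) = 0.01067.
Independent samples: SE of the difference = √(SE₁² + SE₂²) = √(0.0002076481 + 0.0001138489) = 0.01793.
z* for 95% confidence is 1.960, so the margin of error is 1.960 × 0.01793 = 0.03514.
Point estimate p̂₁ − p̂₂ = 0.6989 − 0.8596 = -0.1607.
-0.1607 ± 0.03514 → (-0.19584, -0.12556).
The interval (-0.19584, -0.12556) does not contain 0, so the difference is significant.

significant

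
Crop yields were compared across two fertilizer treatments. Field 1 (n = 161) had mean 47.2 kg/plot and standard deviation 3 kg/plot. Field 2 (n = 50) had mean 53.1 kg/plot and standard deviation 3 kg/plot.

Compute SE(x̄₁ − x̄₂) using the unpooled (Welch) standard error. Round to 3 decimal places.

0.486

SE₁ = s₁/√n₁ = 3/√161 = 0.2364; SE₂ = 3/√50 = 0.4243.
Independent samples, unequal variances: SE_diff = √(SE₁² + SE₂²) = √(0.05588496 + 0.18003049) = 0.4857.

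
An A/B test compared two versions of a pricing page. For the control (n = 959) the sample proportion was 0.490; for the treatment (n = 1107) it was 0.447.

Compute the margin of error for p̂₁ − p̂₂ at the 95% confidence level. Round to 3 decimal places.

The two standard errors are √(0.4900×0.5100/959) = 0.01614 and √(0.4470×0.5530/1107) = 0.01494.
Because the samples are independent, SE_diff = √(0.01614² + 0.01494²) = 0.02199.
Using z* = 1.960 for 95%, ME = 1.960 × 0.02199 = 0.04310.

0.043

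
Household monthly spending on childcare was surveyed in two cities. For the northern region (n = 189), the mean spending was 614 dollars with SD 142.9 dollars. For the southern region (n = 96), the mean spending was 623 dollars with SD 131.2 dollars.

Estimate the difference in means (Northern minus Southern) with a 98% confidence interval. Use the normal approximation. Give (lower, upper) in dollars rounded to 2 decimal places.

(-48.43, 30.43)

SE₁ = s₁/√n₁ = 142.9/√189 = 10.3944; SE₂ = 131.2/√96 = 13.3905.
Independent samples, unequal variances: SE_diff = √(SE₁² + SE₂²) = √(108.04355136 + 179.30549025) = 16.9514.
z* = 2.326, so margin of error = 2.326 × 16.9514 = 39.4290.
Difference in means = 614 − 623 = -9.0000.
-9.0000 ± 39.4290 → (-48.43, 30.43).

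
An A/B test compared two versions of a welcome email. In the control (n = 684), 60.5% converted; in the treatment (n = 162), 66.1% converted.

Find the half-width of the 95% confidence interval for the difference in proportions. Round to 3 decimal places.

SE₁ = √(p̂₁(1−p̂₁)/n₁) = √(0.6050·0.3950/684) = 0.01869; SE₂ = √(0.6610·0.3390/162) = 0.03719.
Independent samples: SE of the difference = √(SE₁² + SE₂²) = √(0.0003493161 + 0.0013830961) = 0.04162.
z* for 95% confidence is 1.960, so the margin of error is 1.960 × 0.04162 = 0.08158.

0.082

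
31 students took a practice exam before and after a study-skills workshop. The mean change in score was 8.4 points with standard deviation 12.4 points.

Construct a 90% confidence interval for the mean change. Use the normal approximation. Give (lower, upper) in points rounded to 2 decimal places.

(4.74, 12.06)

This is a matched-pairs design, so SE = s_d/√n = 12.4/√31 = 2.2271.
Margin = 1.645 × 2.2271 = 3.6636; the interval is 8.4 ± 3.6636 = (4.74, 12.06).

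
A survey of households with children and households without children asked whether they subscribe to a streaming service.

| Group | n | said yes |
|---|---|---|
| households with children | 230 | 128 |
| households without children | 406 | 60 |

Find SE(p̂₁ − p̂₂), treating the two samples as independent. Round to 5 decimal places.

Sample proportions: 128/230 = 0.5565, 60/406 = 0.1478.
Each SE is √(p̂(1−p̂)/n): √(0.5565·0.4435/230) = 0.03276 and √(0.1478·0.8522/406) = 0.01761.
SE(p̂₁ − p̂₂) = √(SE₁² + SE₂²) = √(0.0010732176 + 0.0003101121) = 0.03719, since the two samples are independent.

0.03719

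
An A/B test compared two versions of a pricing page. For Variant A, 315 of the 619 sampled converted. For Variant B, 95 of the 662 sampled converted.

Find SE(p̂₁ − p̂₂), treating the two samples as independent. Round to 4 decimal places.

First, p̂₁ = 315/619 = 0.5089; p̂₂ = 95/662 = 0.1435.
The two standard errors are √(0.5089×0.4911/619) = 0.02009 and √(0.1435×0.8565/662) = 0.01363.
Because the samples are independent, SE_diff = √(0.02009² + 0.01363²) = 0.02428.

0.0243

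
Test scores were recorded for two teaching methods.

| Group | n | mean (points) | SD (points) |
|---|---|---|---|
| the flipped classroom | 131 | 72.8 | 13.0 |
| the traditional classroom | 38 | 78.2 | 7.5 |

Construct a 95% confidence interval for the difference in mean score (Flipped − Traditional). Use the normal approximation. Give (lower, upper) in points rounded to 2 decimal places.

SE₁ = s₁/√n₁ = 13.0/√131 = 1.1358; SE₂ = 7.5/√38 = 1.2167.
Independent samples, unequal variances: SE_diff = √(SE₁² + SE₂²) = √(1.29004164 + 1.48035889) = 1.6645.
z* = 1.960, so margin of error = 1.960 × 1.6645 = 3.2624.
Difference in means = 72.8 − 78.2 = -5.4000.
-5.4000 ± 3.2624 → (-8.66, -2.14).

(-8.66, -2.14)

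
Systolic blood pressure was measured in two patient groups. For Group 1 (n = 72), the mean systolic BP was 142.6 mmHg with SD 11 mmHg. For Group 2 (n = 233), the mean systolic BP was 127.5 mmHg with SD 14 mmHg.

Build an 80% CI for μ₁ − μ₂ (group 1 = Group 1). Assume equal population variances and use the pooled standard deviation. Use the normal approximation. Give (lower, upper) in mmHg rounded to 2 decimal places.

(12.79, 17.41)

Pooled variance s_p² = [71·11² + 232·14²] / (72+233−2) = 178.4257, so s_p = 13.3576.
SE_diff = s_p·√(1/n₁ + 1/n₂) = 13.3576·√(1/72 + 1/233) = 1.8011.
z* = 1.282; margin = 1.282 × 1.8011 = 2.3090.
Difference = 142.6 − 127.5 = 15.1000.
15.1000 ± 2.3090 → (12.79, 17.41).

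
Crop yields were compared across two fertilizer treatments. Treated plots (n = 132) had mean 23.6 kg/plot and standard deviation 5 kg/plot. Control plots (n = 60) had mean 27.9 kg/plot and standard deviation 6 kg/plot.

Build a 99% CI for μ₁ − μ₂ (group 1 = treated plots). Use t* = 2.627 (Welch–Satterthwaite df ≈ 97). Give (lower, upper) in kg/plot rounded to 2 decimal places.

(-6.63, -1.97)

Standard errors of each mean: 5/√132 = 0.4352 and 6/√60 = 0.7746.
SE(x̄₁ − x̄₂) = √(0.4352² + 0.7746²) = 0.8885 for independent samples with unequal variances.
With t* = 2.627, the margin is 2.627 × 0.8885 = 2.3341.
x̄₁ − x̄₂ = 23.6 − 27.9 = -4.3000; the interval is -4.3000 ± 2.3341 = (-6.63, -1.97).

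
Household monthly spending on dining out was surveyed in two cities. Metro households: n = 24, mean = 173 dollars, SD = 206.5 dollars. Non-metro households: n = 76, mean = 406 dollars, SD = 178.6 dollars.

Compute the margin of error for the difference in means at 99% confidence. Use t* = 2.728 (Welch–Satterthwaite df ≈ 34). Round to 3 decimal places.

SE₁ = s₁/√n₁ = 206.5/√24 = 42.1516; SE₂ = 178.6/√76 = 20.4868.
Independent samples, unequal variances: SE_diff = √(SE₁² + SE₂²) = √(1776.75738256 + 419.70897424) = 46.8665.
t* = 2.728, so margin of error = 2.728 × 46.8665 = 127.8518.

127.852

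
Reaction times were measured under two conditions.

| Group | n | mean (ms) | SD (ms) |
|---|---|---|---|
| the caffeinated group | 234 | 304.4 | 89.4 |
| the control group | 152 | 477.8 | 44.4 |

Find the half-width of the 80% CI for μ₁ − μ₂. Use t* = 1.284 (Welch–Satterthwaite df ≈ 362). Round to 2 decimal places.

Standard errors of each mean: 89.4/√234 = 5.8443 and 44.4/√152 = 3.6013.
SE(x̄₁ − x̄₂) = √(5.8443² + 3.6013²) = 6.8648 for independent samples with unequal variances.
With t* = 1.284, the margin is 1.284 × 6.8648 = 8.8144.

8.81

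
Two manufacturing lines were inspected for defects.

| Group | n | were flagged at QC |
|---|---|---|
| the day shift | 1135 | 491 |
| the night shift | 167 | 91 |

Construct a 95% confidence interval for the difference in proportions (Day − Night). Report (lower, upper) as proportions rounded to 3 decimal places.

(-0.193, -0.031)

p̂₁ = 491/1135 = 0.4326 and p̂₂ = 91/167 = 0.5449.
SE₁ = √(p̂₁(1−p̂₁)/n₁) = √(0.4326·0.5674/1135) = 0.01471; SE₂ = √(0.5449·0.4551/167) = 0.03853.
Independent samples: SE of the difference = √(SE₁² + SE₂²) = √(0.0002163841 + 0.0014845609) = 0.04124.
z* for 95% confidence is 1.960, so the margin of error is 1.960 × 0.04124 = 0.08083.
Point estimate p̂₁ − p̂₂ = 0.4326 − 0.5449 = -0.1123.
-0.1123 ± 0.08083 → (-0.193, -0.031).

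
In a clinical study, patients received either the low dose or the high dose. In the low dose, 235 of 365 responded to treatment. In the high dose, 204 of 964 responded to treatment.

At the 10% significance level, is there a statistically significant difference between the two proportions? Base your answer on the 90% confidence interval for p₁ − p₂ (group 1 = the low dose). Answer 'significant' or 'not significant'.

significant

p̂₁ = 235/365 = 0.6438 and p̂₂ = 204/964 = 0.2116.
SE₁ = √(p̂₁(1−p̂₁)/n₁) = √(0.6438·0.3562/365) = 0.02507; SE₂ = √(0.2116·0.7884/964) = 0.01316.
Independent samples: SE of the difference = √(SE₁² + SE₂²) = √(0.0006285049 + 0.0001731856) = 0.02831.
z* for 90% confidence is 1.645, so the margin of error is 1.645 × 0.02831 = 0.04657.
Point estimate p̂₁ − p̂₂ = 0.6438 − 0.2116 = 0.4322.
0.4322 ± 0.04657 → (0.38563, 0.47877).
The interval (0.38563, 0.47877) does not contain 0, so the difference is significant.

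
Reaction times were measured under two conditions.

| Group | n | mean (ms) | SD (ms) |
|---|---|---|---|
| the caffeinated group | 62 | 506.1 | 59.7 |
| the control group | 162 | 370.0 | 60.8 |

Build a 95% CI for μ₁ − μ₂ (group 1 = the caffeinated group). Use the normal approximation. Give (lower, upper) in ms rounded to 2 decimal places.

SE₁ = s₁/√n₁ = 59.7/√62 = 7.5819; SE₂ = 60.8/√162 = 4.7769.
Independent samples, unequal variances: SE_diff = √(SE₁² + SE₂²) = √(57.48520761 + 22.81877361) = 8.9612.
z* = 1.960, so margin of error = 1.960 × 8.9612 = 17.5640.
Difference in means = 506.1 − 370.0 = 136.1000.
136.1000 ± 17.5640 → (118.54, 153.66).

(118.54, 153.66)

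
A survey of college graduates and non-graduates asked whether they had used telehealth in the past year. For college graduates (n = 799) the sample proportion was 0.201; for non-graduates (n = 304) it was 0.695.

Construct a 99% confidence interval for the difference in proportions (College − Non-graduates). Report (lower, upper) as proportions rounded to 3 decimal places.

The two standard errors are √(0.2010×0.7990/799) = 0.01418 and √(0.6950×0.3050/304) = 0.02641.
Because the samples are independent, SE_diff = √(0.01418² + 0.02641²) = 0.02998.
Using z* = 2.576 for 99%, ME = 2.576 × 0.02998 = 0.07723.
p̂₁ − p̂₂ = -0.4940; interval -0.4940 ± 0.07723 gives (-0.571, -0.417).

(-0.571, -0.417)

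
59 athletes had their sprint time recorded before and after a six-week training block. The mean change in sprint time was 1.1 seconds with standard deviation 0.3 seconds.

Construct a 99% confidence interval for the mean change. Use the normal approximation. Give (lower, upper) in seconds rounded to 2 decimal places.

(1.00, 1.20)

This is a matched-pairs design, so SE = s_d/√n = 0.3/√59 = 0.0391.
Margin = 2.576 × 0.0391 = 0.1007; the interval is 1.1 ± 0.1007 = (1.00, 1.20).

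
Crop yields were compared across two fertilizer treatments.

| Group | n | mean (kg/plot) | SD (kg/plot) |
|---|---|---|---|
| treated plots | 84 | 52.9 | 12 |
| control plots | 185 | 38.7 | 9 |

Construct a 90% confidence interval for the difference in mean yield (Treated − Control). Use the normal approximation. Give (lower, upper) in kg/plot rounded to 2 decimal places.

(11.79, 16.61)

Per-group SEs: s₁/√n₁ = 12/√84 = 1.3093, s₂/√n₂ = 9/√185 = 0.6617.
Unpooled SE of the difference: √(1.71426649 + 0.43784689) = 1.4670.
Margin of error = z* · SE = 1.645 × 1.4670 = 2.4132.
x̄₁ − x̄₂ = 52.9 − 38.7 = 14.2000.
CI: 14.2000 ± 2.4132 = (11.79, 16.61).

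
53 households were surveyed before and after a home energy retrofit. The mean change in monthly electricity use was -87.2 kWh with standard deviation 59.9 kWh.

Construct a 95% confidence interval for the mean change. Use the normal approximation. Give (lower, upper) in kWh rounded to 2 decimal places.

This is a matched-pairs design, so SE = s_d/√n = 59.9/√53 = 8.2279.
Margin = 1.960 × 8.2279 = 16.1267; the interval is -87.2 ± 16.1267 = (-103.33, -71.07).

(-103.33, -71.07)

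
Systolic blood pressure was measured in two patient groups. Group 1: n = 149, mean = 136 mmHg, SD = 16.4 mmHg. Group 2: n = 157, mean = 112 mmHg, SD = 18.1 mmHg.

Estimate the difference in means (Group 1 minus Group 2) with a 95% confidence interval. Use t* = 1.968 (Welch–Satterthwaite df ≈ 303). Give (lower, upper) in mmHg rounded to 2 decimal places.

(20.12, 27.88)

Per-group SEs: s₁/√n₁ = 16.4/√149 = 1.3435, s₂/√n₂ = 18.1/√157 = 1.4445.
Unpooled SE of the difference: √(1.80499225 + 2.08658025) = 1.9727.
Margin of error = t* · SE = 1.968 × 1.9727 = 3.8823.
x̄₁ − x̄₂ = 136 − 112 = 24.0000.
CI: 24.0000 ± 3.8823 = (20.12, 27.88).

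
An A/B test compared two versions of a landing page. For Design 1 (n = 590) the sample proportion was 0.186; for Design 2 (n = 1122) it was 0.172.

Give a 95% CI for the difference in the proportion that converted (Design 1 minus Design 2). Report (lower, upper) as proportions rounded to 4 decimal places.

(-0.0244, 0.0524)

The two standard errors are √(0.1860×0.8140/590) = 0.01602 and √(0.1720×0.8280/1122) = 0.01127.
Because the samples are independent, SE_diff = √(0.01602² + 0.01127²) = 0.01959.
Using z* = 1.960 for 95%, ME = 1.960 × 0.01959 = 0.03840.
p̂₁ − p̂₂ = 0.0140; interval 0.0140 ± 0.03840 gives (-0.0244, 0.0524).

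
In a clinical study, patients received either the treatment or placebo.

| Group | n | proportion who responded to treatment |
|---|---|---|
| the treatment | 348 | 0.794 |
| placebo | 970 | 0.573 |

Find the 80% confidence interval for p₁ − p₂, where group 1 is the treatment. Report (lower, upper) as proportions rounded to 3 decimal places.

(0.187, 0.255)

The two standard errors are √(0.7940×0.2060/348) = 0.02168 and √(0.5730×0.4270/970) = 0.01588.
Because the samples are independent, SE_diff = √(0.02168² + 0.01588²) = 0.02687.
Using z* = 1.282 for 80%, ME = 1.282 × 0.02687 = 0.03445.
p̂₁ − p̂₂ = 0.2210; interval 0.2210 ± 0.03445 gives (0.187, 0.255).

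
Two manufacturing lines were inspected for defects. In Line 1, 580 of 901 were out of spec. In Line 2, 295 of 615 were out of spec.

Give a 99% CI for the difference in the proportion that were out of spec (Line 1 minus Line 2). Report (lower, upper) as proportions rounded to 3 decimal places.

Sample proportions: 580/901 = 0.6437, 295/615 = 0.4797.
Each SE is √(p̂(1−p̂)/n): √(0.6437·0.3563/901) = 0.01595 and √(0.4797·0.5203/615) = 0.02015.
SE(p̂₁ − p̂₂) = √(SE₁² + SE₂²) = √(0.0002544025 + 0.0004060225) = 0.02570, since the two samples are independent.
At 99% confidence z* = 2.576; margin = 2.576 × 0.02570 = 0.06620.
The difference is 0.6437 − 0.4797 = 0.1640, so the interval is 0.1640 ± 0.06620 = (0.098, 0.230).

(0.098, 0.230)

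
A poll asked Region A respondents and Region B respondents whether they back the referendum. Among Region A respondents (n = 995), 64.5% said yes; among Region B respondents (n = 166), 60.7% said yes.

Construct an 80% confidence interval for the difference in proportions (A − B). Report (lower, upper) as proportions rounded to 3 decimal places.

Each SE is √(p̂(1−p̂)/n): √(0.6450·0.3550/995) = 0.01517 and √(0.6070·0.3930/166) = 0.03791.
SE(p̂₁ − p̂₂) = √(SE₁² + SE₂²) = √(0.0002301289 + 0.0014371681) = 0.04083, since the two samples are independent.
At 80% confidence z* = 1.282; margin = 1.282 × 0.04083 = 0.05234.
The difference is 0.6450 − 0.6070 = 0.0380, so the interval is 0.0380 ± 0.05234 = (-0.014, 0.090).

(-0.014, 0.090)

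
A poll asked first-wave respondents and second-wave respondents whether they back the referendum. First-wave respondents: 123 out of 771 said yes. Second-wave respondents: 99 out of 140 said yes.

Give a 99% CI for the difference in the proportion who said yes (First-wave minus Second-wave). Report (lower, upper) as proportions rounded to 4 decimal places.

(-0.6523, -0.4429)

Sample proportions: 123/771 = 0.1595, 99/140 = 0.7071.
Each SE is √(p̂(1−p̂)/n): √(0.1595·0.8405/771) = 0.01319 and √(0.7071·0.2929/140) = 0.03846.
SE(p̂₁ − p̂₂) = √(SE₁² + SE₂²) = √(0.0001739761 + 0.0014791716) = 0.04066, since the two samples are independent.
At 99% confidence z* = 2.576; margin = 2.576 × 0.04066 = 0.10474.
The difference is 0.1595 − 0.7071 = -0.5476, so the interval is -0.5476 ± 0.10474 = (-0.6523, -0.4429).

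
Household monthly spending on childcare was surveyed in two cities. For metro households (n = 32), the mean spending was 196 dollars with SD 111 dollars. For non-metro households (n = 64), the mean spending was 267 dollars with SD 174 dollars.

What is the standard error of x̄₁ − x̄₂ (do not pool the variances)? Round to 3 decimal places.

Per-group SEs: s₁/√n₁ = 111/√32 = 19.6222, s₂/√n₂ = 174/√64 = 21.7500.
Unpooled SE of the difference: √(385.03073284 + 473.0625) = 29.2932.

29.293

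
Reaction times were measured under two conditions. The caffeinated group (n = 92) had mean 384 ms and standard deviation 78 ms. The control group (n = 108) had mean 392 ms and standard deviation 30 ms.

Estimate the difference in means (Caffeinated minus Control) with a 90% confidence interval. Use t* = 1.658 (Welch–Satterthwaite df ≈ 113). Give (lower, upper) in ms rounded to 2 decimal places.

(-22.31, 6.31)

Standard errors of each mean: 78/√92 = 8.1321 and 30/√108 = 2.8868.
SE(x̄₁ − x̄₂) = √(8.1321² + 2.8868²) = 8.6293 for independent samples with unequal variances.
With t* = 1.658, the margin is 1.658 × 8.6293 = 14.3074.
x̄₁ − x̄₂ = 384 − 392 = -8.0000; the interval is -8.0000 ± 14.3074 = (-22.31, 6.31).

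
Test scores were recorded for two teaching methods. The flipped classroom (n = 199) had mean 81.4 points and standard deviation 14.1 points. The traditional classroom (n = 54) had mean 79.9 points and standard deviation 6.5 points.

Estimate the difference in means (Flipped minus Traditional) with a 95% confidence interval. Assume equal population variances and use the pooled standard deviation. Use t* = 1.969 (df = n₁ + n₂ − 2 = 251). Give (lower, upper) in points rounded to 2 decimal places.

s_p = √[((n₁−1)s₁² + (n₂−1)s₂²)/(n₁+n₂−2)] = √[(198·14.1² + 53·6.5²)/251] = 12.8745.
SE = 12.8745·√(1/199 + 1/54) = 1.9755.
With t* = 1.969, margin = 1.969 × 1.9755 = 3.8898.
x̄₁ − x̄₂ = 81.4 − 79.9 = 1.5000; interval 1.5000 ± 3.8898 = (-2.39, 5.39).

(-2.39, 5.39)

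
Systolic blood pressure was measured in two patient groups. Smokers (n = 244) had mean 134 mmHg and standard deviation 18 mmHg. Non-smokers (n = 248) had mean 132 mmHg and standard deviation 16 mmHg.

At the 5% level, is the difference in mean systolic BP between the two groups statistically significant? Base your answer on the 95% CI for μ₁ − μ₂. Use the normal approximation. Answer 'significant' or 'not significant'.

not significant

Per-group SEs: s₁/√n₁ = 18/√244 = 1.1523, s₂/√n₂ = 16/√248 = 1.0160.
Unpooled SE of the difference: √(1.32779529 + 1.032256) = 1.5362.
Margin of error = z* · SE = 1.960 × 1.5362 = 3.0110.
x̄₁ − x̄₂ = 134 − 132 = 2.0000.
CI: 2.0000 ± 3.0110 = (-1.0110, 5.0110).
The interval (-1.0110, 5.0110) contains 0, so the difference is not significant.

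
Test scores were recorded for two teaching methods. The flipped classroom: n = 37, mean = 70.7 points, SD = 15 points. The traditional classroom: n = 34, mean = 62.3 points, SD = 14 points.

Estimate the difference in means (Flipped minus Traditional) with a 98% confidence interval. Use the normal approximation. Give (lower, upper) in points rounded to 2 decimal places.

Per-group SEs: s₁/√n₁ = 15/√37 = 2.4660, s₂/√n₂ = 14/√34 = 2.4010.
Unpooled SE of the difference: √(6.081156 + 5.764801) = 3.4418.
Margin of error = z* · SE = 2.326 × 3.4418 = 8.0056.
x̄₁ − x̄₂ = 70.7 − 62.3 = 8.4000.
CI: 8.4000 ± 8.0056 = (0.39, 16.41).

(0.39, 16.41)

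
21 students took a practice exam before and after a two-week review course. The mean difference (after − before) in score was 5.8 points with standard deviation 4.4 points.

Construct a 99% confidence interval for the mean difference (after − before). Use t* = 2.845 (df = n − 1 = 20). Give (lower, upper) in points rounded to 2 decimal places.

Paired design: SE = s_d/√n = 4.4/√21 = 0.9602.
t* = 2.845; margin of error = 2.845 × 0.9602 = 2.7318.
5.8 ± 2.7318 → (3.07, 8.53).

(3.07, 8.53)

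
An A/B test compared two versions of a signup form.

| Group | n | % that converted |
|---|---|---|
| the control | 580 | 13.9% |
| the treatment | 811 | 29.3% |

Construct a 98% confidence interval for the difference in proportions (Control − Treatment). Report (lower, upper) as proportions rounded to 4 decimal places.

(-0.2040, -0.1040)

Each SE is √(p̂(1−p̂)/n): √(0.1390·0.8610/580) = 0.01436 and √(0.2930·0.7070/811) = 0.01598.
SE(p̂₁ − p̂₂) = √(SE₁² + SE₂²) = √(0.0002062096 + 0.0002553604) = 0.02148, since the two samples are independent.
At 98% confidence z* = 2.326; margin = 2.326 × 0.02148 = 0.04996.
The difference is 0.1390 − 0.2930 = -0.1540, so the interval is -0.1540 ± 0.04996 = (-0.2040, -0.1040).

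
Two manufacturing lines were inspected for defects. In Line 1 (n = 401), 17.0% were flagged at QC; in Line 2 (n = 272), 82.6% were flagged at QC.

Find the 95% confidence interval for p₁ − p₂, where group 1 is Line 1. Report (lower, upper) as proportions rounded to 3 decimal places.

(-0.714, -0.598)

The two standard errors are √(0.1700×0.8300/401) = 0.01876 and √(0.8260×0.1740/272) = 0.02299.
Because the samples are independent, SE_diff = √(0.01876² + 0.02299²) = 0.02967.
Using z* = 1.960 for 95%, ME = 1.960 × 0.02967 = 0.05815.
p̂₁ − p̂₂ = -0.6560; interval -0.6560 ± 0.05815 gives (-0.714, -0.598).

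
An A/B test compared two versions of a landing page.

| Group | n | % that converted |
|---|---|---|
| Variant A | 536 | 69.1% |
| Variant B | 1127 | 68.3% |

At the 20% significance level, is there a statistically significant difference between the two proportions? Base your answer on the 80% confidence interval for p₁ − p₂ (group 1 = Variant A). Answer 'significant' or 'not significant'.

SE₁ = √(p̂₁(1−p̂₁)/n₁) = √(0.6910·0.3090/536) = 0.01996; SE₂ = √(0.6830·0.3170/1127) = 0.01386.
Independent samples: SE of the difference = √(SE₁² + SE₂²) = √(0.0003984016 + 0.0001920996) = 0.02430.
z* for 80% confidence is 1.282, so the margin of error is 1.282 × 0.02430 = 0.03115.
Point estimate p̂₁ − p̂₂ = 0.6910 − 0.6830 = 0.0080.
0.0080 ± 0.03115 → (-0.02315, 0.03915).
The interval (-0.02315, 0.03915) contains 0, so the difference is not significant.

not significant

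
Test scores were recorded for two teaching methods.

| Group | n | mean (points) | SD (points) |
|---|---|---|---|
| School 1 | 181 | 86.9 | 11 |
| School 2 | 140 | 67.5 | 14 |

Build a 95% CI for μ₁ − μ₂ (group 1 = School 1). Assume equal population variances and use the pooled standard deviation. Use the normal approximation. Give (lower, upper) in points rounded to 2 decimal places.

(16.67, 22.13)

Pooled variance s_p² = [180·11² + 139·14²] / (181+140−2) = 153.6803, so s_p = 12.3968.
SE_diff = s_p·√(1/n₁ + 1/n₂) = 12.3968·√(1/181 + 1/140) = 1.3953.
z* = 1.960; margin = 1.960 × 1.3953 = 2.7348.
Difference = 86.9 − 67.5 = 19.4000.
19.4000 ± 2.7348 → (16.67, 22.13).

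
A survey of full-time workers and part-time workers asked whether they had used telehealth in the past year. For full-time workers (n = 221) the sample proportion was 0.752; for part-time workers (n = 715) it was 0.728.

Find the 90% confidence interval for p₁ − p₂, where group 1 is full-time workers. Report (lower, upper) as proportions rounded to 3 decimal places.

SE₁ = √(p̂₁(1−p̂₁)/n₁) = √(0.7520·0.2480/221) = 0.02905; SE₂ = √(0.7280·0.2720/715) = 0.01664.
Independent samples: SE of the difference = √(SE₁² + SE₂²) = √(0.0008439025 + 0.0002768896) = 0.03348.
z* for 90% confidence is 1.645, so the margin of error is 1.645 × 0.03348 = 0.05507.
Point estimate p̂₁ − p̂₂ = 0.7520 − 0.7280 = 0.0240.
0.0240 ± 0.05507 → (-0.031, 0.079).

(-0.031, 0.079)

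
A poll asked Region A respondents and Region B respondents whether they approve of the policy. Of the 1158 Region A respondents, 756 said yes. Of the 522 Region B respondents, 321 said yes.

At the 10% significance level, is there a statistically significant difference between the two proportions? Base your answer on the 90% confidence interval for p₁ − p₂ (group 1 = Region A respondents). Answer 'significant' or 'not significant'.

Sample proportions: 756/1158 = 0.6528, 321/522 = 0.6149.
Each SE is √(p̂(1−p̂)/n): √(0.6528·0.3472/1158) = 0.01399 and √(0.6149·0.3851/522) = 0.02130.
SE(p̂₁ − p̂₂) = √(SE₁² + SE₂²) = √(0.0001957201 + 0.00045369) = 0.02548, since the two samples are independent.
At 90% confidence z* = 1.645; margin = 1.645 × 0.02548 = 0.04191.
The difference is 0.6528 − 0.6149 = 0.0379, so the interval is 0.0379 ± 0.04191 = (-0.00401, 0.07981).
The interval (-0.00401, 0.07981) contains 0, so the difference is not significant.

not significant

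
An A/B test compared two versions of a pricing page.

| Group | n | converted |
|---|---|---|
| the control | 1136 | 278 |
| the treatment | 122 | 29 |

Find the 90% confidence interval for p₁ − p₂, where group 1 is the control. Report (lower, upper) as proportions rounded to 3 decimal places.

(-0.060, 0.074)

First, p̂₁ = 278/1136 = 0.2447; p̂₂ = 29/122 = 0.2377.
The two standard errors are √(0.2447×0.7553/1136) = 0.01276 and √(0.2377×0.7623/122) = 0.03854.
Because the samples are independent, SE_diff = √(0.01276² + 0.03854²) = 0.04060.
Using z* = 1.645 for 90%, ME = 1.645 × 0.04060 = 0.06679.
p̂₁ − p̂₂ = 0.0070; interval 0.0070 ± 0.06679 gives (-0.060, 0.074).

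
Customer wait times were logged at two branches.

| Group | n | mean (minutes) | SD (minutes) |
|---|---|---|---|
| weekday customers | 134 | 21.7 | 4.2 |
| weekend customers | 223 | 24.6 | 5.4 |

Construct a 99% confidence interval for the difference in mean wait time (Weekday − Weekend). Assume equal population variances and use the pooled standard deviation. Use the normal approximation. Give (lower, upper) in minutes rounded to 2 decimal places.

(-4.30, -1.50)

s_p = √[((n₁−1)s₁² + (n₂−1)s₂²)/(n₁+n₂−2)] = √[(133·4.2² + 222·5.4²)/355] = 4.9844.
SE = 4.9844·√(1/134 + 1/223) = 0.5448.
With z* = 2.576, margin = 2.576 × 0.5448 = 1.4034.
x̄₁ − x̄₂ = 21.7 − 24.6 = -2.9000; interval -2.9000 ± 1.4034 = (-4.30, -1.50).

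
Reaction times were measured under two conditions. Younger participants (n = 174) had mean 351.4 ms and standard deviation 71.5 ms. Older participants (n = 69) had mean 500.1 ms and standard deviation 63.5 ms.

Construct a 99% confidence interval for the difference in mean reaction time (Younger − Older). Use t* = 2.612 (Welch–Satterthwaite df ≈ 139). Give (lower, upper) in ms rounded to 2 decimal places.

Standard errors of each mean: 71.5/√174 = 5.4204 and 63.5/√69 = 7.6445.
SE(x̄₁ − x̄₂) = √(5.4204² + 7.6445²) = 9.3712 for independent samples with unequal variances.
With t* = 2.612, the margin is 2.612 × 9.3712 = 24.4776.
x̄₁ − x̄₂ = 351.4 − 500.1 = -148.7000; the interval is -148.7000 ± 24.4776 = (-173.18, -124.22).

(-173.18, -124.22)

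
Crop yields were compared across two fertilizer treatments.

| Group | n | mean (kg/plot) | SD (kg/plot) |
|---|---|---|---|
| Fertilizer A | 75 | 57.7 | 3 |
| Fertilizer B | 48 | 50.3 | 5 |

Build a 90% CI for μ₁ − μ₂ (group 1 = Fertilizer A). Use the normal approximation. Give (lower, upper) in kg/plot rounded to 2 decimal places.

(6.08, 8.72)

SE₁ = s₁/√n₁ = 3/√75 = 0.3464; SE₂ = 5/√48 = 0.7217.
Independent samples, unequal variances: SE_diff = √(SE₁² + SE₂²) = √(0.11999296 + 0.52085089) = 0.8005.
z* = 1.645, so margin of error = 1.645 × 0.8005 = 1.3168.
Difference in means = 57.7 − 50.3 = 7.4000.
7.4000 ± 1.3168 → (6.08, 8.72).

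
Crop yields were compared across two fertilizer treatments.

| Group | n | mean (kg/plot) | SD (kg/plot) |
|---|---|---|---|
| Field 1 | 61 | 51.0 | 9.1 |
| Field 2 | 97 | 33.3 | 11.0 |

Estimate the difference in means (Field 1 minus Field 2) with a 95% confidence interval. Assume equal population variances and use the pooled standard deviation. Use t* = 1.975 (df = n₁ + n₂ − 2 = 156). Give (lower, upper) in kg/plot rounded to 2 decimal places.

Pooled variance s_p² = [60·9.1² + 96·11.0²] / (61+97−2) = 106.3115, so s_p = 10.3107.
SE_diff = s_p·√(1/n₁ + 1/n₂) = 10.3107·√(1/61 + 1/97) = 1.6849.
t* = 1.975; margin = 1.975 × 1.6849 = 3.3277.
Difference = 51.0 − 33.3 = 17.7000.
17.7000 ± 3.3277 → (14.37, 21.03).

(14.37, 21.03)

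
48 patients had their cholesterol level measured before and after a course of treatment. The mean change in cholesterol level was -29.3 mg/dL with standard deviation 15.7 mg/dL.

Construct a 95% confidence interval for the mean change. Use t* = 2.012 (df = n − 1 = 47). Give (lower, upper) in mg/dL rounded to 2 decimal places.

(-33.86, -24.74)

This is a matched-pairs design, so SE = s_d/√n = 15.7/√48 = 2.2661.
Margin = 2.012 × 2.2661 = 4.5594; the interval is -29.3 ± 4.5594 = (-33.86, -24.74).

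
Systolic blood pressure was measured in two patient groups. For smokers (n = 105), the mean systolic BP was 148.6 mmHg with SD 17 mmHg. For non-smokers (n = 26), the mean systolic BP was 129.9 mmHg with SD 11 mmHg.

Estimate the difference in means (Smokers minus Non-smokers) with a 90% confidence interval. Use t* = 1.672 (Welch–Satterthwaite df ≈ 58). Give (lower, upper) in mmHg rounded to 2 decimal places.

(14.15, 23.25)

Standard errors of each mean: 17/√105 = 1.6590 and 11/√26 = 2.1573.
SE(x̄₁ − x̄₂) = √(1.6590² + 2.1573²) = 2.7214 for independent samples with unequal variances.
With t* = 1.672, the margin is 1.672 × 2.7214 = 4.5502.
x̄₁ − x̄₂ = 148.6 − 129.9 = 18.7000; the interval is 18.7000 ± 4.5502 = (14.15, 23.25).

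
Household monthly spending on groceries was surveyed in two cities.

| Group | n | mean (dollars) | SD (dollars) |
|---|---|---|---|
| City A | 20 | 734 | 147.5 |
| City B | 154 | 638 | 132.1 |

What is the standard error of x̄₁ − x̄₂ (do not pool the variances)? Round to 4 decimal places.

Per-group SEs: s₁/√n₁ = 147.5/√20 = 32.9820, s₂/√n₂ = 132.1/√154 = 10.6449.
Unpooled SE of the difference: √(1087.812324 + 113.31389601) = 34.6573.

34.6573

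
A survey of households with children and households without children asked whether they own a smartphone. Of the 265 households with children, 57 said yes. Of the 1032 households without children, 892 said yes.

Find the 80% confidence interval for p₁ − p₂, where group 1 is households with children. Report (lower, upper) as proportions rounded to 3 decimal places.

Sample proportions: 57/265 = 0.2151, 892/1032 = 0.8643.
Each SE is √(p̂(1−p̂)/n): √(0.2151·0.7849/265) = 0.02524 and √(0.8643·0.1357/1032) = 0.01066.
SE(p̂₁ − p̂₂) = √(SE₁² + SE₂²) = √(0.0006370576 + 0.0001136356) = 0.02740, since the two samples are independent.
At 80% confidence z* = 1.282; margin = 1.282 × 0.02740 = 0.03513.
The difference is 0.2151 − 0.8643 = -0.6492, so the interval is -0.6492 ± 0.03513 = (-0.684, -0.614).

(-0.684, -0.614)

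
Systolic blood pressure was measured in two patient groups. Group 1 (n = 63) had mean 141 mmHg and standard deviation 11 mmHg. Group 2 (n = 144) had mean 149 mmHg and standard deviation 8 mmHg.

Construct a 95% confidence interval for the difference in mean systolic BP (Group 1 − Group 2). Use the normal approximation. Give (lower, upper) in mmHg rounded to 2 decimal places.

(-11.01, -4.99)

Standard errors of each mean: 11/√63 = 1.3859 and 8/√144 = 0.6667.
SE(x̄₁ − x̄₂) = √(1.3859² + 0.6667²) = 1.5379 for independent samples with unequal variances.
With z* = 1.960, the margin is 1.960 × 1.5379 = 3.0143.
x̄₁ − x̄₂ = 141 − 149 = -8.0000; the interval is -8.0000 ± 3.0143 = (-11.01, -4.99).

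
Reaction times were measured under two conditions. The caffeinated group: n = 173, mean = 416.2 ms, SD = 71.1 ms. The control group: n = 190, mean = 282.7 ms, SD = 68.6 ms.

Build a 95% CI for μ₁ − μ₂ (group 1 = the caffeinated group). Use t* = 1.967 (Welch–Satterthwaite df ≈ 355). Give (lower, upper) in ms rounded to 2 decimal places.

Per-group SEs: s₁/√n₁ = 71.1/√173 = 5.4056, s₂/√n₂ = 68.6/√190 = 4.9768.
Unpooled SE of the difference: √(29.22051136 + 24.76853824) = 7.3477.
Margin of error = t* · SE = 1.967 × 7.3477 = 14.4529.
x̄₁ − x̄₂ = 416.2 − 282.7 = 133.5000.
CI: 133.5000 ± 14.4529 = (119.05, 147.95).

(119.05, 147.95)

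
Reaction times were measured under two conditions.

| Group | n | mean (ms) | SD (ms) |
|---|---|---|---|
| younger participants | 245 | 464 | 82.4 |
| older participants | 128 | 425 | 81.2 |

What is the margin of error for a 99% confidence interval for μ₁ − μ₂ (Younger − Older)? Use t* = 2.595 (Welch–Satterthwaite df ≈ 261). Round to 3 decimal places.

23.098

Per-group SEs: s₁/√n₁ = 82.4/√245 = 5.2643, s₂/√n₂ = 81.2/√128 = 7.1771.
Unpooled SE of the difference: √(27.71285449 + 51.51076441) = 8.9008.
Margin of error = t* · SE = 2.595 × 8.9008 = 23.0976.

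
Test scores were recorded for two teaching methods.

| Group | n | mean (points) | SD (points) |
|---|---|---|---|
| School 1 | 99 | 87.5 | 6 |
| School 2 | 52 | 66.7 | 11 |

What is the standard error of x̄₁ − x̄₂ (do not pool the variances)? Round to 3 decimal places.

Per-group SEs: s₁/√n₁ = 6/√99 = 0.6030, s₂/√n₂ = 11/√52 = 1.5254.
Unpooled SE of the difference: √(0.363609 + 2.32684516) = 1.6403.

1.640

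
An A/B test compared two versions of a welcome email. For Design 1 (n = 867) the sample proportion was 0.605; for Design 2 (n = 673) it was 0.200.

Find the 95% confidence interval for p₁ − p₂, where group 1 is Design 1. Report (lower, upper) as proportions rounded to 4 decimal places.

(0.3606, 0.4494)

The two standard errors are √(0.6050×0.3950/867) = 0.01660 and √(0.2000×0.8000/673) = 0.01542.
Because the samples are independent, SE_diff = √(0.01660² + 0.01542²) = 0.02266.
Using z* = 1.960 for 95%, ME = 1.960 × 0.02266 = 0.04441.
p̂₁ − p̂₂ = 0.4050; interval 0.4050 ± 0.04441 gives (0.3606, 0.4494).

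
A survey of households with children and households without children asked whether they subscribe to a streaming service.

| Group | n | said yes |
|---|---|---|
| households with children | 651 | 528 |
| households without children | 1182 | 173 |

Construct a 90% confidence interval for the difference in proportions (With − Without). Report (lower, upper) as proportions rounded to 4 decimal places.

(0.6343, 0.6951)

p̂₁ = 528/651 = 0.8111 and p̂₂ = 173/1182 = 0.1464.
SE₁ = √(p̂₁(1−p̂₁)/n₁) = √(0.8111·0.1889/651) = 0.01534; SE₂ = √(0.1464·0.8536/1182) = 0.01028.
Independent samples: SE of the difference = √(SE₁² + SE₂²) = √(0.0002353156 + 0.0001056784) = 0.01847.
z* for 90% confidence is 1.645, so the margin of error is 1.645 × 0.01847 = 0.03038.
Point estimate p̂₁ − p̂₂ = 0.8111 − 0.1464 = 0.6647.
0.6647 ± 0.03038 → (0.6343, 0.6951).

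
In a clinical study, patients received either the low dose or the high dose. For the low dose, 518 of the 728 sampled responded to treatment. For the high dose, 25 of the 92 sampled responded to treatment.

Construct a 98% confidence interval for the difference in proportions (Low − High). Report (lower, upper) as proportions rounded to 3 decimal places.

Sample proportions: 518/728 = 0.7115, 25/92 = 0.2717.
Each SE is √(p̂(1−p̂)/n): √(0.7115·0.2885/728) = 0.01679 and √(0.2717·0.7283/92) = 0.04638.
SE(p̂₁ − p̂₂) = √(SE₁² + SE₂²) = √(0.0002819041 + 0.0021511044) = 0.04933, since the two samples are independent.
At 98% confidence z* = 2.326; margin = 2.326 × 0.04933 = 0.11474.
The difference is 0.7115 − 0.2717 = 0.4398, so the interval is 0.4398 ± 0.11474 = (0.325, 0.555).

(0.325, 0.555)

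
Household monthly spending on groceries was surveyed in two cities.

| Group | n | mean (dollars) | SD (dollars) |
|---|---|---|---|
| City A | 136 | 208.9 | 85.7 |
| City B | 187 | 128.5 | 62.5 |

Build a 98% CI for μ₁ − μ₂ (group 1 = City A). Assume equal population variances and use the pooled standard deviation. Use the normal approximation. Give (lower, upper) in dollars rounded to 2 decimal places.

Pooled variance s_p² = [135·85.7² + 186·62.5²] / (136+187−2) = 5352.2388, so s_p = 73.1590.
SE_diff = s_p·√(1/n₁ + 1/n₂) = 73.1590·√(1/136 + 1/187) = 8.2448.
z* = 2.326; margin = 2.326 × 8.2448 = 19.1774.
Difference = 208.9 − 128.5 = 80.4000.
80.4000 ± 19.1774 → (61.22, 99.58).

(61.22, 99.58)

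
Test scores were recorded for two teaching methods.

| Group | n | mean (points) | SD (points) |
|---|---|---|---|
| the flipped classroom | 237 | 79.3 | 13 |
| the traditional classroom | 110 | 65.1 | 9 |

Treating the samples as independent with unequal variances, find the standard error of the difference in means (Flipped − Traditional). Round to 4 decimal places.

1.2039

SE₁ = s₁/√n₁ = 13/√237 = 0.8444; SE₂ = 9/√110 = 0.8581.
Independent samples, unequal variances: SE_diff = √(SE₁² + SE₂²) = √(0.71301136 + 0.73633561) = 1.2039.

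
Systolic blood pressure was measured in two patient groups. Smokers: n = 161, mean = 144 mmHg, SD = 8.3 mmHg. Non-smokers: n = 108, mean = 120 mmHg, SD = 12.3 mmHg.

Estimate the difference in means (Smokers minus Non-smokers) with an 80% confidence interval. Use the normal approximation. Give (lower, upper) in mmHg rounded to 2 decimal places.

(22.27, 25.73)

SE₁ = s₁/√n₁ = 8.3/√161 = 0.6541; SE₂ = 12.3/√108 = 1.1836.
Independent samples, unequal variances: SE_diff = √(SE₁² + SE₂²) = √(0.42784681 + 1.40090896) = 1.3523.
z* = 1.282, so margin of error = 1.282 × 1.3523 = 1.7336.
Difference in means = 144 − 120 = 24.0000.
24.0000 ± 1.7336 → (22.27, 25.73).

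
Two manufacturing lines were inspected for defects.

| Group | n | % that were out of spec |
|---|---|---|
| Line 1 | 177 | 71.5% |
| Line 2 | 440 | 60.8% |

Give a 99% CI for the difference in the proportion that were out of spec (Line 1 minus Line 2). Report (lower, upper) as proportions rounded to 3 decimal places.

(0.001, 0.213)

SE₁ = √(p̂₁(1−p̂₁)/n₁) = √(0.7150·0.2850/177) = 0.03393; SE₂ = √(0.6080·0.3920/440) = 0.02327.
Independent samples: SE of the difference = √(SE₁² + SE₂²) = √(0.0011512449 + 0.0005414929) = 0.04114.
z* for 99% confidence is 2.576, so the margin of error is 2.576 × 0.04114 = 0.10598.
Point estimate p̂₁ − p̂₂ = 0.7150 − 0.6080 = 0.1070.
0.1070 ± 0.10598 → (0.001, 0.213).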